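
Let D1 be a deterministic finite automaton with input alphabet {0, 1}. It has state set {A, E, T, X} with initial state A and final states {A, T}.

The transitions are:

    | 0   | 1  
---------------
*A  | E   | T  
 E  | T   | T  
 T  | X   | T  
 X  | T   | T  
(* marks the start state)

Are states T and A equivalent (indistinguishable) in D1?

Yes

P0 = {A,T} | {E,X}.
The partition is now stable with 2 blocks: {A,T} | {E,X}.
T and A lie in the same block of the stable partition, so they are equivalent — no string distinguishes them.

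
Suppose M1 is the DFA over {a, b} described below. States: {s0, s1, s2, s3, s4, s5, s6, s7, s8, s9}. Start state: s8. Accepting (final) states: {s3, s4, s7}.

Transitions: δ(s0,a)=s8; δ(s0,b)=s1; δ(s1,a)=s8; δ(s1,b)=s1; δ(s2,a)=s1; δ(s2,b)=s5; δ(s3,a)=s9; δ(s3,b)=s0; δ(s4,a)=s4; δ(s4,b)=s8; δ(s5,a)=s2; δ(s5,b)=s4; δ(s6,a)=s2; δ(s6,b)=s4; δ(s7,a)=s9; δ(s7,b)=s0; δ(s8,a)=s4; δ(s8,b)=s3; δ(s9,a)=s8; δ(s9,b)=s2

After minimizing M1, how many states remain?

First remove the unreachable states {s6,s7}; 8 states remain.
Initial partition by acceptance: {s3,s4} | {s0,s1,s2,s5,s8,s9}.
Refine {s3,s4} on symbol a: members go to different blocks, giving {s3} and {s4}.
Split {s0,s1,s2,s5,s8,s9} by δ(·,a) → {s0,s1,s2,s5,s9} and {s8}.
On input a, block {s0,s1,s2,s5,s9} splits into {s0,s1,s9} and {s2,s5}.
Refine {s0,s1,s9} on symbol b: members go to different blocks, giving {s0,s1} and {s9}.
Split {s2,s5} by δ(·,a) → {s2} and {s5}.
Stable partition: {s3} | {s0,s1} | {s4} | {s8} | {s2} | {s9} | {s5} — 7 equivalence classes.

7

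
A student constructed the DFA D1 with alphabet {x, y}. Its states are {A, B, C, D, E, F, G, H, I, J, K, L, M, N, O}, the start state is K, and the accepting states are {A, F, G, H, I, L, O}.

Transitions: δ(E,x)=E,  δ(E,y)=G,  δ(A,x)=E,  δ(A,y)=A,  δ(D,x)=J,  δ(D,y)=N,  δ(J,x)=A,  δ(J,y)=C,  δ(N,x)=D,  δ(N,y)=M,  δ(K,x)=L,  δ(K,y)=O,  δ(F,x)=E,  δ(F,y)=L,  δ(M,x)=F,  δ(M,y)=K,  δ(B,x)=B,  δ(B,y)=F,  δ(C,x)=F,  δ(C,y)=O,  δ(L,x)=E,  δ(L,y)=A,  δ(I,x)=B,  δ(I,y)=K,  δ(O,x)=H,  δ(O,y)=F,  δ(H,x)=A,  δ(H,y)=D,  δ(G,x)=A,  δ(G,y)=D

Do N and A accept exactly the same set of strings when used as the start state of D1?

No

States {B,I} cannot be reached from the start state, so discard them.
Start with accepting vs non-accepting: {A,F,G,H,L,O} | {C,D,E,J,K,M,N}.
Refine {A,F,G,H,L,O} on symbol x: members go to different blocks, giving {A,F,L} and {G,H,O}.
Split {C,D,E,J,K,M,N} by δ(·,x) → {C,J,K,M} and {D,E,N}.
Refine {C,J,K,M} on symbol y: members go to different blocks, giving {C,K} and {J,M}.
Split {G,H,O} by δ(·,x) → {G,H} and {O}.
Split {D,E,N} by δ(·,x) → {E,N} and {D}.
Split {E,N} by δ(·,x) → {E} and {N}.
The partition is now stable with 8 blocks: {A,F,L} | {C,K} | {G,H} | {E} | {J,M} | {O} | {D} | {N}.
N and A end up in different blocks, so they are distinguishable. For instance, the string 'ε' is accepted from only A.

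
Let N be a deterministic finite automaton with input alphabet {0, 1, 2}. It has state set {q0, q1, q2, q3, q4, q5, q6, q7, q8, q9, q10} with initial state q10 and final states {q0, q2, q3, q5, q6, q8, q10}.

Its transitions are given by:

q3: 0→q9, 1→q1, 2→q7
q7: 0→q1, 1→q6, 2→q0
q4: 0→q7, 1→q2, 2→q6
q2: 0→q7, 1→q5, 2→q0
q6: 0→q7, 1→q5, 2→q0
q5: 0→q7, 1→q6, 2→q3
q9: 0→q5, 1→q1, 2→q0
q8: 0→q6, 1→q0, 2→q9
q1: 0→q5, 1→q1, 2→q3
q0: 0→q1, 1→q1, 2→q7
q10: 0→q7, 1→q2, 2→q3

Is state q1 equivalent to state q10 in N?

Reachable states from the start: {q0,q1,q2,q3,q5,q6,q7,q9,q10}. Unreachable: {q4,q8} — drop them.
P0 = {q0,q2,q3,q5,q6,q10} | {q1,q7,q9}.
On input 1, block {q0,q2,q3,q5,q6,q10} splits into {q2,q5,q6,q10} and {q0,q3}.
On input 0, block {q1,q7,q9} splits into {q1,q9} and {q7}.
No further refinement is possible. Final partition (4 blocks): {q2,q5,q6,q10} | {q1,q9} | {q0,q3} | {q7}.
q1 and q10 end up in different blocks, so they are distinguishable. For instance, the string 'ε' is accepted from only q10.

No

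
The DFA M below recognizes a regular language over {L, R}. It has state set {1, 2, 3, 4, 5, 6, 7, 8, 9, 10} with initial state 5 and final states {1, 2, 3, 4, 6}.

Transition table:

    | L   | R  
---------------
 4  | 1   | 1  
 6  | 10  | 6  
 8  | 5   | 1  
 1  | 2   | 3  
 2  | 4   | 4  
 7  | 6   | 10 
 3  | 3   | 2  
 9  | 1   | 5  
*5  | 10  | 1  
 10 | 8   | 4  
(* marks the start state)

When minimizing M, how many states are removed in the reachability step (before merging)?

No path from 5 leads to 6, 7, 9; the other 7 states are all reachable.

3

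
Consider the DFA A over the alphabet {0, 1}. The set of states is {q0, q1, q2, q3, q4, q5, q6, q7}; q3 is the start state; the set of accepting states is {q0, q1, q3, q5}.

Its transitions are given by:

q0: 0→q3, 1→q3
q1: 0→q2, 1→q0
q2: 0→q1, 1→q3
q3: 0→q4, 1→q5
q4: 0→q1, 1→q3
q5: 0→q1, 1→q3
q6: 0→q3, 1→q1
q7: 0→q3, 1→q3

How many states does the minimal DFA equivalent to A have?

States {q6,q7} cannot be reached from the start state, so discard them.
Initial partition by acceptance: {q0,q1,q3,q5} | {q2,q4}.
On input 0, block {q0,q1,q3,q5} splits into {q0,q5} and {q1,q3}.
No further refinement is possible. Final partition (3 blocks): {q0,q5} | {q2,q4} | {q1,q3}.

3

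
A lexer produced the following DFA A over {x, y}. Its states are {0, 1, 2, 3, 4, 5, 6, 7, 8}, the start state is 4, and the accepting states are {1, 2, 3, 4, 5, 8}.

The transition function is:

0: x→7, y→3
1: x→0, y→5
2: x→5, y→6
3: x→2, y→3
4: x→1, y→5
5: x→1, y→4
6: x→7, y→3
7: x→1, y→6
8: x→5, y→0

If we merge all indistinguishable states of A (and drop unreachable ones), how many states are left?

States {8} cannot be reached from the start state, so discard them.
Initial partition by acceptance: {1,2,3,4,5} | {0,6,7}.
Refine {1,2,3,4,5} on symbol x: members go to different blocks, giving {2,3,4,5} and {1}.
On input x, block {2,3,4,5} splits into {2,3} and {4,5}.
Split {2,3} by δ(·,x) → {2} and {3}.
On input x, block {0,6,7} splits into {0,6} and {7}.
Stable partition: {2} | {0,6} | {1} | {4,5} | {3} | {7} — 6 equivalence classes.

6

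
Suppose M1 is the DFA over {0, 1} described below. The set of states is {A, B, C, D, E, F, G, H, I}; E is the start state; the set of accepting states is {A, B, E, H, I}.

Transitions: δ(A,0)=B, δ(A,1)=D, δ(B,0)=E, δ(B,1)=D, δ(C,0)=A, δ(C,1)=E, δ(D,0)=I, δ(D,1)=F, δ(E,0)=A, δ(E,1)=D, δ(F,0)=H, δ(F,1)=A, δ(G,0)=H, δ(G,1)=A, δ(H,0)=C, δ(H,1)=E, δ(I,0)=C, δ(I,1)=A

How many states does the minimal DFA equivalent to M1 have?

5

Reachable states from the start: {A,B,C,D,E,F,H,I}. Unreachable: {G} — drop them.
Start with accepting vs non-accepting: {A,B,E,H,I} | {C,D,F}.
Split {A,B,E,H,I} by δ(·,0) → {A,B,E} and {H,I}.
Refine {C,D,F} on symbol 0: members go to different blocks, giving {D,F} and {C}.
On input 1, block {D,F} splits into {D} and {F}.
The partition is now stable with 5 blocks: {A,B,E} | {D} | {H,I} | {C} | {F}.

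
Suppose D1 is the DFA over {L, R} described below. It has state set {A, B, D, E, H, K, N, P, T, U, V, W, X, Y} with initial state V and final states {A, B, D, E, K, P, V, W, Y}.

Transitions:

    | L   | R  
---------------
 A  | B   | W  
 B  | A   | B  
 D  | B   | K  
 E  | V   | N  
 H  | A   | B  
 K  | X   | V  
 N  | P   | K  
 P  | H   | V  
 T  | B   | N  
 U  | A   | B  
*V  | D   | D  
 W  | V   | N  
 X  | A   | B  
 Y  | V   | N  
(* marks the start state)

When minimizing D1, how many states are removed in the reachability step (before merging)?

BFS from V reaches {A, B, D, H, K, N, P, V, W, X}; the 4 state(s) E, T, U, Y are never visited.

4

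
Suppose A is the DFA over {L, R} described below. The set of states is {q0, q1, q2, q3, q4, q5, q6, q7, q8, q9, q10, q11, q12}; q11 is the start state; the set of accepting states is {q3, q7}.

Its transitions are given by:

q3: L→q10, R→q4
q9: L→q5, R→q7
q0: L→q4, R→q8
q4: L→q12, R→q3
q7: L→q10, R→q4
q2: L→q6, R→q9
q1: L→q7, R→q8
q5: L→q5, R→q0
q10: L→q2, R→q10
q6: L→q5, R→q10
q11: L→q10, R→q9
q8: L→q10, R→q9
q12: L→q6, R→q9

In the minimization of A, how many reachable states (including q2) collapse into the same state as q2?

Reachable states from the start: {q0,q2,q3,q4,q5,q6,q7,q8,q9,q10,q11,q12}. Unreachable: {q1} — drop them.
P0 = {q3,q7} | {q0,q2,q4,q5,q6,q8,q9,q10,q11,q12}.
On input R, block {q0,q2,q4,q5,q6,q8,q9,q10,q11,q12} splits into {q0,q2,q5,q6,q8,q10,q11,q12} and {q4,q9}.
On input L, block {q0,q2,q5,q6,q8,q10,q11,q12} splits into {q2,q5,q6,q8,q10,q11,q12} and {q0}.
On input R, block {q2,q5,q6,q8,q10,q11,q12} splits into {q2,q8,q11,q12} and {q6,q10} and {q5}.
On input L, block {q4,q9} splits into {q4} and {q9}.
Split {q6,q10} by δ(·,L) → {q6} and {q10}.
Refine {q2,q8,q11,q12} on symbol L: members go to different blocks, giving {q2,q12} and {q8,q11}.
Stable partition: {q3,q7} | {q2,q12} | {q4} | {q0} | {q6} | {q5} | {q9} | {q10} | {q8,q11} — 9 equivalence classes.
The equivalence class containing q2 is {q2,q12}, of size 2.

2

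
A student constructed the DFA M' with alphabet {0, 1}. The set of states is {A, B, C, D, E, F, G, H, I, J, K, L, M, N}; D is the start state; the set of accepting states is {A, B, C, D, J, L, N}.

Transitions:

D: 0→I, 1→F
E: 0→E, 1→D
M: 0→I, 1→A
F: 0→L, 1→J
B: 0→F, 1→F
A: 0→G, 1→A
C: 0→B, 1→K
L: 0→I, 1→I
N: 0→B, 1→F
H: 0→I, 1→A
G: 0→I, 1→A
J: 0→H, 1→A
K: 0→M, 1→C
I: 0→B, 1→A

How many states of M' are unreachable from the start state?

5

BFS from D reaches {A, B, D, F, G, H, I, J, L}; the 5 state(s) C, E, K, M, N are never visited.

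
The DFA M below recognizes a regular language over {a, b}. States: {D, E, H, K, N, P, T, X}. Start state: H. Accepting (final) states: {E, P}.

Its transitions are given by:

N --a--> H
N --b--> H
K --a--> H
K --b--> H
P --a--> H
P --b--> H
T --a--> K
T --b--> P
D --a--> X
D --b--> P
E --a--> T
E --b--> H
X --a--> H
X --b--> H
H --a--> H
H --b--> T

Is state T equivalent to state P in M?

States {D,E,N,X} cannot be reached from the start state, so discard them.
Initial partition by acceptance: {P} | {H,K,T}.
Split {H,K,T} by δ(·,b) → {H,K} and {T}.
Refine {H,K} on symbol b: members go to different blocks, giving {K} and {H}.
The partition is now stable with 4 blocks: {P} | {K} | {T} | {H}.
T and P end up in different blocks, so they are distinguishable. For instance, the string 'ε' is accepted from only P.

No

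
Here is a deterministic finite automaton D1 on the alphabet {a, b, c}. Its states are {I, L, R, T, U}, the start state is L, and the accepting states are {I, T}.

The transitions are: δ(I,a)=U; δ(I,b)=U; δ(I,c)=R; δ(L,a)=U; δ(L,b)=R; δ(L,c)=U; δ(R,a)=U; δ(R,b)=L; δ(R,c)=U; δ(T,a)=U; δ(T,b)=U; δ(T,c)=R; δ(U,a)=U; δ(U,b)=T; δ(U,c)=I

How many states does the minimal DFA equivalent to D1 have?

P0 = {I,T} | {L,R,U}.
Split {L,R,U} by δ(·,b) → {L,R} and {U}.
Stable partition: {I,T} | {L,R} | {U} — 3 equivalence classes.

3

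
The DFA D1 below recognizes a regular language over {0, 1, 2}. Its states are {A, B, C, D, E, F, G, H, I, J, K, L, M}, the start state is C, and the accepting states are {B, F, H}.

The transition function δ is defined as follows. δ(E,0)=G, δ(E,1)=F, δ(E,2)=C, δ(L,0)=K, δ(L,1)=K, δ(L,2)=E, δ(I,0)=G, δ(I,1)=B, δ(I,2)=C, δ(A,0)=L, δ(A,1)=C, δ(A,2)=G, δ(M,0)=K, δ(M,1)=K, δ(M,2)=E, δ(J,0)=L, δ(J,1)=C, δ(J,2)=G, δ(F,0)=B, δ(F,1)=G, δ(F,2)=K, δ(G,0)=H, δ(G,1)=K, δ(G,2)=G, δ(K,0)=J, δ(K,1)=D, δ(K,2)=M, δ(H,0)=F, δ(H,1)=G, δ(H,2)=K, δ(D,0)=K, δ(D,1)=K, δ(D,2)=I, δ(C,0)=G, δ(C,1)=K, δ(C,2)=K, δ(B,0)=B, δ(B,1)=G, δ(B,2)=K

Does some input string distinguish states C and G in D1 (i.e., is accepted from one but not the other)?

Yes

First remove the unreachable states {A}; 12 states remain.
P0 = {B,F,H} | {C,D,E,G,I,J,K,L,M}.
Split {C,D,E,G,I,J,K,L,M} by δ(·,0) → {C,D,E,I,J,K,L,M} and {G}.
Refine {C,D,E,I,J,K,L,M} on symbol 0: members go to different blocks, giving {D,J,K,L,M} and {C,E,I}.
Split {D,J,K,L,M} by δ(·,1) → {D,K,L,M} and {J}.
On input 0, block {D,K,L,M} splits into {D,L,M} and {K}.
Split {C,E,I} by δ(·,1) → {E,I} and {C}.
Stable partition: {B,F,H} | {D,L,M} | {G} | {E,I} | {J} | {K} | {C} — 7 equivalence classes.
C and G end up in different blocks, so they are distinguishable. For instance, the string '0' is accepted from only G.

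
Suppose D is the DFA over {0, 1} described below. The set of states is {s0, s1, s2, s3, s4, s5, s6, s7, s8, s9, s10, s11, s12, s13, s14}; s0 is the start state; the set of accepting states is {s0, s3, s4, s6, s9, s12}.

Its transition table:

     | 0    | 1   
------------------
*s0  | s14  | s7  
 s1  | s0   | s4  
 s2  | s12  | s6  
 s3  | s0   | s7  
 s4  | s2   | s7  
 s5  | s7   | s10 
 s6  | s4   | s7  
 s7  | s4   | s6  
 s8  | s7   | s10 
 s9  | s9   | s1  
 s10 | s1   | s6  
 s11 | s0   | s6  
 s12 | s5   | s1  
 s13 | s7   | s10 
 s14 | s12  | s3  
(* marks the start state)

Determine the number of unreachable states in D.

BFS from s0 reaches {s0, s1, s2, s3, s4, s5, s6, s7, s10, s12, s14}; the 4 state(s) s8, s9, s11, s13 are never visited.

4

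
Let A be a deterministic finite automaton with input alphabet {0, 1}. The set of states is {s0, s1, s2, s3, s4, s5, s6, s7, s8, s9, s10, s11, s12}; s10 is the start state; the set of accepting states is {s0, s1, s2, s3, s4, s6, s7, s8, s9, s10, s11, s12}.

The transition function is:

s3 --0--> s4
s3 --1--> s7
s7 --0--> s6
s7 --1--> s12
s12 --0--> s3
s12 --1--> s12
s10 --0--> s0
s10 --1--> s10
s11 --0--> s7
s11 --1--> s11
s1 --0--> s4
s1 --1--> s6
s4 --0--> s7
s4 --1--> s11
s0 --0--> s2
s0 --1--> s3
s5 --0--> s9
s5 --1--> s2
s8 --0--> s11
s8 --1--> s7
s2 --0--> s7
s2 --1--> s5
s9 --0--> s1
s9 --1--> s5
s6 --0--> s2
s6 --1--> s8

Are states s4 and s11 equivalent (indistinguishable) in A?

Every state is reachable, so we keep all 13.
P0 = {s0,s1,s2,s3,s4,s6,s7,s8,s9,s10,s11,s12} | {s5}.
Refine {s0,s1,s2,s3,s4,s6,s7,s8,s9,s10,s11,s12} on symbol 1: members go to different blocks, giving {s0,s1,s3,s4,s6,s7,s8,s10,s11,s12} and {s2,s9}.
Split {s0,s1,s3,s4,s6,s7,s8,s10,s11,s12} by δ(·,0) → {s1,s3,s4,s7,s8,s10,s11,s12} and {s0,s6}.
On input 0, block {s1,s3,s4,s7,s8,s10,s11,s12} splits into {s1,s3,s4,s8,s11,s12} and {s7,s10}.
On input 0, block {s1,s3,s4,s8,s11,s12} splits into {s1,s3,s8,s12} and {s4,s11}.
On input 0, block {s1,s3,s8,s12} splits into {s1,s3,s8} and {s12}.
Split {s1,s3,s8} by δ(·,1) → {s3,s8} and {s1}.
Split {s2,s9} by δ(·,0) → {s2} and {s9}.
On input 1, block {s7,s10} splits into {s7} and {s10}.
Stable partition: {s3,s8} | {s5} | {s2} | {s0,s6} | {s7} | {s4,s11} | {s12} | {s1} | {s9} | {s10} — 10 equivalence classes.
s4 and s11 lie in the same block of the stable partition, so they are equivalent — no string distinguishes them.

Yes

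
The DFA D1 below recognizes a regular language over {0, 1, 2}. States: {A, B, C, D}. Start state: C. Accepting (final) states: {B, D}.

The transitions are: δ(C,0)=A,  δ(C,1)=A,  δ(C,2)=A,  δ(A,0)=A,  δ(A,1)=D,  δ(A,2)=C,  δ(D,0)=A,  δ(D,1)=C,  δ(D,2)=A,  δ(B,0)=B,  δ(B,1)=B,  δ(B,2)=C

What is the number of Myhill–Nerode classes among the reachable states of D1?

3

Reachable states from the start: {A,C,D}. Unreachable: {B} — drop them.
Initial partition by acceptance: {D} | {A,C}.
Split {A,C} by δ(·,1) → {A} and {C}.
The partition is now stable with 3 blocks: {D} | {A} | {C}.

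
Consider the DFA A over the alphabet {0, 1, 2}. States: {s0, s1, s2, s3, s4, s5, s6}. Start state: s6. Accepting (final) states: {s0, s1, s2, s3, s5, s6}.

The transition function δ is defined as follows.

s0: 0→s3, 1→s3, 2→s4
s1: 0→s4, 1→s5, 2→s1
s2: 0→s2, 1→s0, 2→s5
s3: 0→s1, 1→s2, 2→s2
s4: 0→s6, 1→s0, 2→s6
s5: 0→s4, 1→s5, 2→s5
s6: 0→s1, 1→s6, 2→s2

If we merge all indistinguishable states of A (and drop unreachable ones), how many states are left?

6

All states are reachable from the start state.
P0 = {s0,s1,s2,s3,s5,s6} | {s4}.
Refine {s0,s1,s2,s3,s5,s6} on symbol 0: members go to different blocks, giving {s0,s2,s3,s6} and {s1,s5}.
Split {s0,s2,s3,s6} by δ(·,0) → {s0,s2} and {s3,s6}.
Refine {s0,s2} on symbol 0: members go to different blocks, giving {s0} and {s2}.
Split {s3,s6} by δ(·,1) → {s3} and {s6}.
No further refinement is possible. Final partition (6 blocks): {s0} | {s4} | {s1,s5} | {s3} | {s2} | {s6}.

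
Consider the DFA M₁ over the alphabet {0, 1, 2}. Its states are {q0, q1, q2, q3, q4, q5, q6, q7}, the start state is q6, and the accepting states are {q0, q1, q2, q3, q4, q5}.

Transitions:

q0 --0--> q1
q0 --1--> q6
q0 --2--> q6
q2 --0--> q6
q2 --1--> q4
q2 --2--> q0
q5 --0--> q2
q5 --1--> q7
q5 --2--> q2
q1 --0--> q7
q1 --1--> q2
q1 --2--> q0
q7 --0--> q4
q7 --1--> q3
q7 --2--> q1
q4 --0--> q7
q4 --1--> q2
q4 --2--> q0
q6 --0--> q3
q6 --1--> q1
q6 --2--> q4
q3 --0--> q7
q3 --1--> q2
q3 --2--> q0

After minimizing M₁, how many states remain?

States {q5} cannot be reached from the start state, so discard them.
Initial partition by acceptance: {q0,q1,q2,q3,q4} | {q6,q7}.
On input 0, block {q0,q1,q2,q3,q4} splits into {q1,q2,q3,q4} and {q0}.
No further refinement is possible. Final partition (3 blocks): {q1,q2,q3,q4} | {q6,q7} | {q0}.

3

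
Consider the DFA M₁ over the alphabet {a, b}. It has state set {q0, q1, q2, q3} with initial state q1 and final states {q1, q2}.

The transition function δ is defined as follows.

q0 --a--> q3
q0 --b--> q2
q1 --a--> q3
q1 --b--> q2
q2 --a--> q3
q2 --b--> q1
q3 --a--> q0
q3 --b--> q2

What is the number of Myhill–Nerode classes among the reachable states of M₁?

2

All states are reachable from the start state.
Initial partition by acceptance: {q1,q2} | {q0,q3}.
Stable partition: {q1,q2} | {q0,q3} — 2 equivalence classes.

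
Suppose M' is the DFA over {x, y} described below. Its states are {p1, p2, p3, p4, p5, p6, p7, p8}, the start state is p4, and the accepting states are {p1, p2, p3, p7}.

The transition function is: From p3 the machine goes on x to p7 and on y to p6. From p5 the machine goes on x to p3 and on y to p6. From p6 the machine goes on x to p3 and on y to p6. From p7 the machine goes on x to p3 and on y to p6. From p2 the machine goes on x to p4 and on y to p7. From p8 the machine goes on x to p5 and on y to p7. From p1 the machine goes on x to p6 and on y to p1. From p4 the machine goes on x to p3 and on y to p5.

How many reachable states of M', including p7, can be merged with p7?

2

States {p1,p2,p8} cannot be reached from the start state, so discard them.
P0 = {p3,p7} | {p4,p5,p6}.
The partition is now stable with 2 blocks: {p3,p7} | {p4,p5,p6}.
State p7 belongs to the block {p3,p7}, which has 2 states.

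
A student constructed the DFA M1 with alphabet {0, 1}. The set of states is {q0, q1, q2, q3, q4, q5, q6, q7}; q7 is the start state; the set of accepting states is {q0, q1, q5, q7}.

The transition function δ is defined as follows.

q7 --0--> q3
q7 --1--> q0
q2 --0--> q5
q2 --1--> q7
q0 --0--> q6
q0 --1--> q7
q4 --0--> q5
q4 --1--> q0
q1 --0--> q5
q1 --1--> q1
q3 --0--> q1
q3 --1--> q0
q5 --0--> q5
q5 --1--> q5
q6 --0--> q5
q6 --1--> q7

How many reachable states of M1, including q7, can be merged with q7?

2

Reachable states from the start: {q0,q1,q3,q5,q6,q7}. Unreachable: {q2,q4} — drop them.
Initial partition by acceptance: {q0,q1,q5,q7} | {q3,q6}.
Split {q0,q1,q5,q7} by δ(·,0) → {q0,q7} and {q1,q5}.
No further refinement is possible. Final partition (3 blocks): {q0,q7} | {q3,q6} | {q1,q5}.
The equivalence class containing q7 is {q0,q7}, of size 2.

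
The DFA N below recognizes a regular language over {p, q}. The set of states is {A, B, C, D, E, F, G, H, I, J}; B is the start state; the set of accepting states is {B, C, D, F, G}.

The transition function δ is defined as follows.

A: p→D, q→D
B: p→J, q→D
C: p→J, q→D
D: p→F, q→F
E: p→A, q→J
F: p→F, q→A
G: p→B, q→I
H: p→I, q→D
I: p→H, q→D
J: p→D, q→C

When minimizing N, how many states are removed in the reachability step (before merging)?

4

No path from B leads to E, G, H, I; the other 6 states are all reachable.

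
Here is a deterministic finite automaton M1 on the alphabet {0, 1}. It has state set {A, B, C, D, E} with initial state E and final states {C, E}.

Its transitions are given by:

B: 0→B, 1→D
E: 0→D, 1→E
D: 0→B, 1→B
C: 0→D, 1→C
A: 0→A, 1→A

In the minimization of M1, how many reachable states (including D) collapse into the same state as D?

2

First remove the unreachable states {A,C}; 3 states remain.
Start with accepting vs non-accepting: {E} | {B,D}.
No further refinement is possible. Final partition (2 blocks): {E} | {B,D}.
The equivalence class containing D is {B,D}, of size 2.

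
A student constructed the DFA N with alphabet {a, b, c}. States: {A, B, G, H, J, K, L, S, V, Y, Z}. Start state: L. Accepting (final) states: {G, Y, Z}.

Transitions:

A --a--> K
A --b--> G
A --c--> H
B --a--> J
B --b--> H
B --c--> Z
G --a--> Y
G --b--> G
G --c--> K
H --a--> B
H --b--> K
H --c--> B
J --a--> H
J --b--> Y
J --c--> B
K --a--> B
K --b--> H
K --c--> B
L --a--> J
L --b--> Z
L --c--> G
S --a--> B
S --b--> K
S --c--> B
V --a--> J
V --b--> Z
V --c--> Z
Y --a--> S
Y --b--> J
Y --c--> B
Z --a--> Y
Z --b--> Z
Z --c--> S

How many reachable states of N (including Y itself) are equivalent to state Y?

1

Reachable states from the start: {B,G,H,J,K,L,S,Y,Z}. Unreachable: {A,V} — drop them.
Initial partition by acceptance: {G,Y,Z} | {B,H,J,K,L,S}.
Split {G,Y,Z} by δ(·,a) → {G,Z} and {Y}.
On input b, block {B,H,J,K,L,S} splits into {B,H,K,S} and {L} and {J}.
Split {B,H,K,S} by δ(·,a) → {H,K,S} and {B}.
Stable partition: {G,Z} | {H,K,S} | {Y} | {L} | {J} | {B} — 6 equivalence classes.
The equivalence class containing Y is {Y}, of size 1.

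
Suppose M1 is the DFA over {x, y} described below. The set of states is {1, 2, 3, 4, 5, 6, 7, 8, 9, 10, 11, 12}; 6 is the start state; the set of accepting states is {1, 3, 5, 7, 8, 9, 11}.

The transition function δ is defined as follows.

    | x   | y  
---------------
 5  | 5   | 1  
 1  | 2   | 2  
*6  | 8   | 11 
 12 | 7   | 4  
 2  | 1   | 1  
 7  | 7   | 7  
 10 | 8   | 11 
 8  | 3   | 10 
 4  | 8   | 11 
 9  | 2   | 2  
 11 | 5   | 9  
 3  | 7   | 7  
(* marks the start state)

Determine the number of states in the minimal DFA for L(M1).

6

Reachable states from the start: {1,2,3,5,6,7,8,9,10,11}. Unreachable: {4,12} — drop them.
Initial partition by acceptance: {1,3,5,7,8,9,11} | {2,6,10}.
On input x, block {1,3,5,7,8,9,11} splits into {3,5,7,8,11} and {1,9}.
Refine {3,5,7,8,11} on symbol y: members go to different blocks, giving {3,7} and {5,11} and {8}.
Refine {2,6,10} on symbol x: members go to different blocks, giving {6,10} and {2}.
Stable partition: {3,7} | {6,10} | {1,9} | {5,11} | {8} | {2} — 6 equivalence classes.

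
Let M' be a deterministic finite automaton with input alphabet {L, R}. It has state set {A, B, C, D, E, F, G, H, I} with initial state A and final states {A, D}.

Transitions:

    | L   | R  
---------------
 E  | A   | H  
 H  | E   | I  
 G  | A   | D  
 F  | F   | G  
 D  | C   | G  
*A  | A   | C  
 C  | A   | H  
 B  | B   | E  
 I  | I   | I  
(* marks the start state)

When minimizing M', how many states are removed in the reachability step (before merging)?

4

No path from A leads to B, D, F, G; the other 5 states are all reachable.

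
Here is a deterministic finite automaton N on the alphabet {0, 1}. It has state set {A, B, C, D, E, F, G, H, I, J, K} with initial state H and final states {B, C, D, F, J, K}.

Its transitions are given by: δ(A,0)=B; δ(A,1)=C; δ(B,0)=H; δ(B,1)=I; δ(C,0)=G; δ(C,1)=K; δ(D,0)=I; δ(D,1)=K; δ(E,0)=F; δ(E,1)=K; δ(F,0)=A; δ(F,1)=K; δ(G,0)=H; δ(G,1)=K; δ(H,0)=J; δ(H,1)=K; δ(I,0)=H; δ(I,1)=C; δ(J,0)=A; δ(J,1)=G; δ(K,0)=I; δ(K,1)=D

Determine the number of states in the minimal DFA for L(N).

States {E,F} cannot be reached from the start state, so discard them.
Initial partition by acceptance: {B,C,D,J,K} | {A,G,H,I}.
Refine {B,C,D,J,K} on symbol 1: members go to different blocks, giving {C,D,K} and {B,J}.
On input 0, block {A,G,H,I} splits into {A,H} and {G,I}.
No further refinement is possible. Final partition (4 blocks): {C,D,K} | {A,H} | {B,J} | {G,I}.

4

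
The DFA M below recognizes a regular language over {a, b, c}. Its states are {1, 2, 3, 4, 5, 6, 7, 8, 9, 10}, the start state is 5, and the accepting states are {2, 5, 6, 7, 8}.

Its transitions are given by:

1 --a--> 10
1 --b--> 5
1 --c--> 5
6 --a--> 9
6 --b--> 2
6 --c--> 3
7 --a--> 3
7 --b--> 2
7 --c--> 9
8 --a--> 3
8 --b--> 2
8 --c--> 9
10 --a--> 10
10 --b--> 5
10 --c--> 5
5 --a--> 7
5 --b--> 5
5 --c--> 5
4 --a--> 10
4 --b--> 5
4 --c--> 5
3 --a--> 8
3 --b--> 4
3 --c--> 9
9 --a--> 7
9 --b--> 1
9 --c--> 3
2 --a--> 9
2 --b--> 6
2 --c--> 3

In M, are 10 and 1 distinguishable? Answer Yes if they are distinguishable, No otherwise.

No

Every state is reachable, so we keep all 10.
P0 = {2,5,6,7,8} | {1,3,4,9,10}.
On input a, block {2,5,6,7,8} splits into {2,6,7,8} and {5}.
On input a, block {1,3,4,9,10} splits into {1,4,10} and {3,9}.
The partition is now stable with 4 blocks: {2,6,7,8} | {1,4,10} | {5} | {3,9}.
10 and 1 lie in the same block of the stable partition, so they are equivalent — no string distinguishes them.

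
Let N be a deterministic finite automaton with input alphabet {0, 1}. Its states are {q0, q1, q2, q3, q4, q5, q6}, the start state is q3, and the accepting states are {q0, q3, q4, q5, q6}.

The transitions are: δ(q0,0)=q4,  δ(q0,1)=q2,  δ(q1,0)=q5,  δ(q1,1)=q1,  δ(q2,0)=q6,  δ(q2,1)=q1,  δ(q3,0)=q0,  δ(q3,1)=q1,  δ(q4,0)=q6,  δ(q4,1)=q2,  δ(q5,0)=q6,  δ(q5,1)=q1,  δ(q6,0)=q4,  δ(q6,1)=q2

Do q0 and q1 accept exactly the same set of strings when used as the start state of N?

No

Every state is reachable, so we keep all 7.
P0 = {q0,q3,q4,q5,q6} | {q1,q2}.
The partition is now stable with 2 blocks: {q0,q3,q4,q5,q6} | {q1,q2}.
q0 and q1 end up in different blocks, so they are distinguishable. For instance, the string 'ε' is accepted from only q0.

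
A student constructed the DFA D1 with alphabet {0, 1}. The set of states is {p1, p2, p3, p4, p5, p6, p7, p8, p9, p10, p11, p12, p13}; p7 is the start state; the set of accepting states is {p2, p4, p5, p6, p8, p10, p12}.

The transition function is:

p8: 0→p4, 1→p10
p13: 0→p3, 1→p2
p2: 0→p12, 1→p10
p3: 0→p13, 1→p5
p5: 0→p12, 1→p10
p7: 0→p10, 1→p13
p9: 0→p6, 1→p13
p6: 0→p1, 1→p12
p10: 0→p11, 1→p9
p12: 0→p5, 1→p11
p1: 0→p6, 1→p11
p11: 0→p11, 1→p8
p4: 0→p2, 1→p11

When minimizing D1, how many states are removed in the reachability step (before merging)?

Every one of the 13 states is reachable from p7.

0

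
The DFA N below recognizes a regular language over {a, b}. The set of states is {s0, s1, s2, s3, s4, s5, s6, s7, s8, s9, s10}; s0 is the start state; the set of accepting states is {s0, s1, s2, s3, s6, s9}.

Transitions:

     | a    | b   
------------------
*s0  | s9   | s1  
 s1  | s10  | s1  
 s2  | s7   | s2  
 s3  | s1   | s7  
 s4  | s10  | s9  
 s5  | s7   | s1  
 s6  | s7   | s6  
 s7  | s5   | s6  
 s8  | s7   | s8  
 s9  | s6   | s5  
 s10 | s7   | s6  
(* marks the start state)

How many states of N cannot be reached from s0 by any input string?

4

BFS from s0 reaches {s0, s1, s5, s6, s7, s9, s10}; the 4 state(s) s2, s3, s4, s8 are never visited.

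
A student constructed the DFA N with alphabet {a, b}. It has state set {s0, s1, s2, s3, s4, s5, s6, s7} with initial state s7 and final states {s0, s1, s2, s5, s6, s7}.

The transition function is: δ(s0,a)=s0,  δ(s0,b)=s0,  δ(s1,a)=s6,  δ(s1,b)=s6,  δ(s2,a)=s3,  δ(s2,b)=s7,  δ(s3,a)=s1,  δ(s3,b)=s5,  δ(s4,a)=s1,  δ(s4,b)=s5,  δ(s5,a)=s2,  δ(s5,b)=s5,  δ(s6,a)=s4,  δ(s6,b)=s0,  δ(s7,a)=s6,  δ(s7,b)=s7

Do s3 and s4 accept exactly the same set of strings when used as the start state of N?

Yes

Start with accepting vs non-accepting: {s0,s1,s2,s5,s6,s7} | {s3,s4}.
Split {s0,s1,s2,s5,s6,s7} by δ(·,a) → {s0,s1,s5,s7} and {s2,s6}.
On input a, block {s0,s1,s5,s7} splits into {s1,s5,s7} and {s0}.
Split {s1,s5,s7} by δ(·,b) → {s5,s7} and {s1}.
Refine {s2,s6} on symbol b: members go to different blocks, giving {s2} and {s6}.
Refine {s5,s7} on symbol a: members go to different blocks, giving {s5} and {s7}.
No further refinement is possible. Final partition (7 blocks): {s5} | {s3,s4} | {s2} | {s0} | {s1} | {s6} | {s7}.
s3 and s4 lie in the same block of the stable partition, so they are equivalent — no string distinguishes them.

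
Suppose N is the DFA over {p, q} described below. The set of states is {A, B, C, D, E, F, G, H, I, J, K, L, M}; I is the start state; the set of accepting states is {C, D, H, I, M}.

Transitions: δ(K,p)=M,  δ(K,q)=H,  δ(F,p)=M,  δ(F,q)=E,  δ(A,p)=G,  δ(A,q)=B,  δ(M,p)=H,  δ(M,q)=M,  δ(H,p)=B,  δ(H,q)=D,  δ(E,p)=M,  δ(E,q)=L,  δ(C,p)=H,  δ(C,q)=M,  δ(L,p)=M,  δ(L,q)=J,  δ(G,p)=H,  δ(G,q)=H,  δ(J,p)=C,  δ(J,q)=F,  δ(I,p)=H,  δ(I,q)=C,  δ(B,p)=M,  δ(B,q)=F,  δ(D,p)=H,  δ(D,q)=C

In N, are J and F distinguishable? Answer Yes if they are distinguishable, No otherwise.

No

First remove the unreachable states {A,G,K}; 10 states remain.
Initial partition by acceptance: {C,D,H,I,M} | {B,E,F,J,L}.
On input p, block {C,D,H,I,M} splits into {C,D,I,M} and {H}.
No further refinement is possible. Final partition (3 blocks): {C,D,I,M} | {B,E,F,J,L} | {H}.
J and F lie in the same block of the stable partition, so they are equivalent — no string distinguishes them.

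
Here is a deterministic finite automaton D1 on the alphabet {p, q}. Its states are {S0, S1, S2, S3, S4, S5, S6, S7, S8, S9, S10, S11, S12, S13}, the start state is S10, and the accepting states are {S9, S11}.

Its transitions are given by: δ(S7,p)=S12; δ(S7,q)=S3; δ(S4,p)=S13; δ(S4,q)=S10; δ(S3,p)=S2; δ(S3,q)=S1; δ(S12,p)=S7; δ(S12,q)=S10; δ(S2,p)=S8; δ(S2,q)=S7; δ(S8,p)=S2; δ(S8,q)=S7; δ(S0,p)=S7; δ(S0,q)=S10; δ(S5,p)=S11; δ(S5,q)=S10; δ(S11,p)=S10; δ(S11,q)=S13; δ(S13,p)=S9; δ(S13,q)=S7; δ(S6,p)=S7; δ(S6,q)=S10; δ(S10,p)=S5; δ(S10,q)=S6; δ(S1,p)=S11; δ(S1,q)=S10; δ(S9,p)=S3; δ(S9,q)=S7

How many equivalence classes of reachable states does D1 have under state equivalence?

9

States {S0,S4} cannot be reached from the start state, so discard them.
P0 = {S9,S11} | {S1,S2,S3,S5,S6,S7,S8,S10,S12,S13}.
On input p, block {S1,S2,S3,S5,S6,S7,S8,S10,S12,S13} splits into {S2,S3,S6,S7,S8,S10,S12} and {S1,S5,S13}.
Refine {S9,S11} on symbol q: members go to different blocks, giving {S9} and {S11}.
Refine {S2,S3,S6,S7,S8,S10,S12} on symbol p: members go to different blocks, giving {S2,S3,S6,S7,S8,S12} and {S10}.
On input q, block {S2,S3,S6,S7,S8,S12} splits into {S2,S7,S8} and {S6,S12} and {S3}.
Refine {S2,S7,S8} on symbol p: members go to different blocks, giving {S2,S8} and {S7}.
On input p, block {S1,S5,S13} splits into {S1,S5} and {S13}.
The partition is now stable with 9 blocks: {S9} | {S2,S8} | {S1,S5} | {S11} | {S10} | {S6,S12} | {S3} | {S7} | {S13}.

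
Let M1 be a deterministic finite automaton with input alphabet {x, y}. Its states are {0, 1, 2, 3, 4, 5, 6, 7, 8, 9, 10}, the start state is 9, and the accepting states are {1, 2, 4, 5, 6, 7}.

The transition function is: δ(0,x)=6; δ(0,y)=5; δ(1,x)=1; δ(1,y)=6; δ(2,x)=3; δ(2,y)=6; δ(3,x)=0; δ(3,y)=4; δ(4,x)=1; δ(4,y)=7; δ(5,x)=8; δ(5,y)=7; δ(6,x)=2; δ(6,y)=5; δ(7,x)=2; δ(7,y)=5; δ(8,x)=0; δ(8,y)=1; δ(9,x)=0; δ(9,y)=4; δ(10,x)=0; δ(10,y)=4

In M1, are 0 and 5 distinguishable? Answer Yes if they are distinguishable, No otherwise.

Yes

States {10} cannot be reached from the start state, so discard them.
P0 = {1,2,4,5,6,7} | {0,3,8,9}.
On input x, block {1,2,4,5,6,7} splits into {1,4,6,7} and {2,5}.
On input x, block {1,4,6,7} splits into {1,4} and {6,7}.
Split {0,3,8,9} by δ(·,x) → {3,8,9} and {0}.
Stable partition: {1,4} | {3,8,9} | {2,5} | {6,7} | {0} — 5 equivalence classes.
0 and 5 end up in different blocks, so they are distinguishable. For instance, the string 'ε' is accepted from only 5.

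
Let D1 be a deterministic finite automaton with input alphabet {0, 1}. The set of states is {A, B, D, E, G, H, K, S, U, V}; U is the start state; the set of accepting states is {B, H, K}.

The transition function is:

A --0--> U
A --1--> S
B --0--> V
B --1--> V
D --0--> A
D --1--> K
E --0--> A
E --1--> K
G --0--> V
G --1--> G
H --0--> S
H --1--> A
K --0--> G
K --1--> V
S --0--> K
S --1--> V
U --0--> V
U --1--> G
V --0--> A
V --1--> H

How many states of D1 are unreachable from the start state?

3

Starting at U and following transitions, the reachable set is {A, G, H, K, S, U, V}. That leaves B, D, E unreachable — 3 in total.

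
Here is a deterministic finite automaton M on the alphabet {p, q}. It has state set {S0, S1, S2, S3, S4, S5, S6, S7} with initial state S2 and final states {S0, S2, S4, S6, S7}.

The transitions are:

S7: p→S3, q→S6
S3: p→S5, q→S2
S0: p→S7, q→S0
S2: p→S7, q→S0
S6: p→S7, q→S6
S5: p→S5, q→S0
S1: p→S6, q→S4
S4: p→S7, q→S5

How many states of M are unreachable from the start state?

Starting at S2 and following transitions, the reachable set is {S0, S2, S3, S5, S6, S7}. That leaves S1, S4 unreachable — 2 in total.

2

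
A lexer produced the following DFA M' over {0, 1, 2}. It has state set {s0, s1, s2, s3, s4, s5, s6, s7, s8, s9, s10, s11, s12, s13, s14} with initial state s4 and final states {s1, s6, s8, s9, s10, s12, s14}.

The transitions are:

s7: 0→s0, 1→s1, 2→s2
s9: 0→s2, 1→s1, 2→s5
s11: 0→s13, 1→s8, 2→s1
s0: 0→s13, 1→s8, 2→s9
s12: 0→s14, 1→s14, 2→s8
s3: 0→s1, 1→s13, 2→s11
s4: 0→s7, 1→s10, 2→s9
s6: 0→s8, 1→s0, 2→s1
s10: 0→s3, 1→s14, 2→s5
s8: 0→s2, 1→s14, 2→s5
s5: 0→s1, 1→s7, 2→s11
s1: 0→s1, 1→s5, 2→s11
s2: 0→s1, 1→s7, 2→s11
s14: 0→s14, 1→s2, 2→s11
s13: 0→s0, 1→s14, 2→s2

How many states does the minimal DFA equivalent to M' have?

First remove the unreachable states {s6,s12}; 13 states remain.
P0 = {s1,s8,s9,s10,s14} | {s0,s2,s3,s4,s5,s7,s11,s13}.
Split {s1,s8,s9,s10,s14} by δ(·,0) → {s8,s9,s10} and {s1,s14}.
On input 0, block {s0,s2,s3,s4,s5,s7,s11,s13} splits into {s0,s4,s7,s11,s13} and {s2,s3,s5}.
Split {s0,s4,s7,s11,s13} by δ(·,1) → {s0,s4,s11} and {s7,s13}.
Refine {s0,s4,s11} on symbol 2: members go to different blocks, giving {s0,s4} and {s11}.
The partition is now stable with 6 blocks: {s8,s9,s10} | {s0,s4} | {s1,s14} | {s2,s3,s5} | {s7,s13} | {s11}.

6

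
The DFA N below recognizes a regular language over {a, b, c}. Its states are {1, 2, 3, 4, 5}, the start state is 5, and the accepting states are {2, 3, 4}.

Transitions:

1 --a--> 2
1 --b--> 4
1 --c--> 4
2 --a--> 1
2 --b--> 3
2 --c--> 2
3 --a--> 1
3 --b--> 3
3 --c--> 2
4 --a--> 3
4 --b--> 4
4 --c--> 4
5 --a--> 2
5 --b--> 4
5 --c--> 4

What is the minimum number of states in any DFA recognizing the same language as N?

All states are reachable from the start state.
P0 = {2,3,4} | {1,5}.
Refine {2,3,4} on symbol a: members go to different blocks, giving {2,3} and {4}.
Stable partition: {2,3} | {1,5} | {4} — 3 equivalence classes.

3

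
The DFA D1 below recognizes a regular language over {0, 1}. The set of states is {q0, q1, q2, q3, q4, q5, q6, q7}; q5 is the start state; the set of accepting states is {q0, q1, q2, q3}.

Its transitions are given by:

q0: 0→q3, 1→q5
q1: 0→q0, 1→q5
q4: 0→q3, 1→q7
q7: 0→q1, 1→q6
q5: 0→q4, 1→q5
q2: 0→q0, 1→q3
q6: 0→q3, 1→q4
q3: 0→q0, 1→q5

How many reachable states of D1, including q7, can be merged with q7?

Reachable states from the start: {q0,q1,q3,q4,q5,q6,q7}. Unreachable: {q2} — drop them.
P0 = {q0,q1,q3} | {q4,q5,q6,q7}.
On input 0, block {q4,q5,q6,q7} splits into {q4,q6,q7} and {q5}.
No further refinement is possible. Final partition (3 blocks): {q0,q1,q3} | {q4,q6,q7} | {q5}.
State q7 belongs to the block {q4,q6,q7}, which has 3 states.

3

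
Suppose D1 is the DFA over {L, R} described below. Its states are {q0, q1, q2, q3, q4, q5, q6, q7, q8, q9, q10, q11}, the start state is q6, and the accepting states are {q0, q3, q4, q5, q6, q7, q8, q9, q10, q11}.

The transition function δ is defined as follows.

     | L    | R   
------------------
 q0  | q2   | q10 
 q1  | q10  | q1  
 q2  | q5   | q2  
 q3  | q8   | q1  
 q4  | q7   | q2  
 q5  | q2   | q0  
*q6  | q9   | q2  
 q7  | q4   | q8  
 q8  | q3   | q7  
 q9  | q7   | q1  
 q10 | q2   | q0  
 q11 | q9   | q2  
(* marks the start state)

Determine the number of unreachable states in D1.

Starting at q6 and following transitions, the reachable set is {q0, q1, q2, q3, q4, q5, q6, q7, q8, q9, q10}. That leaves q11 unreachable — 1 in total.

1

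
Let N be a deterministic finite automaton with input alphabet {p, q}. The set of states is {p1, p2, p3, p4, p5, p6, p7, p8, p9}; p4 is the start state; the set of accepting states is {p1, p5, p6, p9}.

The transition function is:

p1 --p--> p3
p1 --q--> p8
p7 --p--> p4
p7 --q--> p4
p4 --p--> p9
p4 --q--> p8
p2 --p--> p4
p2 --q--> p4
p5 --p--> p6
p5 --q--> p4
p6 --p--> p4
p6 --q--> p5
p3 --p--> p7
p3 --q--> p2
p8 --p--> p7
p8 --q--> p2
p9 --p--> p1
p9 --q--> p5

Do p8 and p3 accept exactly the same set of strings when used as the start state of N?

Yes

Start with accepting vs non-accepting: {p1,p5,p6,p9} | {p2,p3,p4,p7,p8}.
On input p, block {p1,p5,p6,p9} splits into {p1,p6} and {p5,p9}.
Refine {p1,p6} on symbol q: members go to different blocks, giving {p1} and {p6}.
On input p, block {p2,p3,p4,p7,p8} splits into {p2,p3,p7,p8} and {p4}.
Refine {p2,p3,p7,p8} on symbol p: members go to different blocks, giving {p2,p7} and {p3,p8}.
On input p, block {p5,p9} splits into {p5} and {p9}.
No further refinement is possible. Final partition (7 blocks): {p1} | {p2,p7} | {p5} | {p6} | {p4} | {p3,p8} | {p9}.
p8 and p3 lie in the same block of the stable partition, so they are equivalent — no string distinguishes them.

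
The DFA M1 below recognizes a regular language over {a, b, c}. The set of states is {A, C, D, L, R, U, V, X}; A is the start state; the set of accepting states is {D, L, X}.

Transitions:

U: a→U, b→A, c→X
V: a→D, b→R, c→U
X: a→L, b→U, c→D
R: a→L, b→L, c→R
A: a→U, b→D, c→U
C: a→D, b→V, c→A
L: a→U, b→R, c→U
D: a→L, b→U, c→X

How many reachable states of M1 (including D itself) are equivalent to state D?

Reachable states from the start: {A,D,L,R,U,X}. Unreachable: {C,V} — drop them.
P0 = {D,L,X} | {A,R,U}.
Refine {D,L,X} on symbol a: members go to different blocks, giving {D,X} and {L}.
Split {A,R,U} by δ(·,a) → {A,U} and {R}.
Split {A,U} by δ(·,b) → {A} and {U}.
Stable partition: {D,X} | {A} | {L} | {R} | {U} — 5 equivalence classes.
The equivalence class containing D is {D,X}, of size 2.

2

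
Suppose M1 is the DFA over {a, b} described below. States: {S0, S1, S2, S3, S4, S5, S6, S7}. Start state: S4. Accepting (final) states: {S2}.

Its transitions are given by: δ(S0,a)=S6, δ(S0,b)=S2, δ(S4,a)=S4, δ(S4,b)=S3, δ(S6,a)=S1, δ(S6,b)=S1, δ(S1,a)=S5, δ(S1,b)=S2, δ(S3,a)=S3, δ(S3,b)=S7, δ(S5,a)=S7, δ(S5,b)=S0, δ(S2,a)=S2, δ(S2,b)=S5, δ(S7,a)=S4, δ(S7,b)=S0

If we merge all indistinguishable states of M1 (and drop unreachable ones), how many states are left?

Start with accepting vs non-accepting: {S2} | {S0,S1,S3,S4,S5,S6,S7}.
On input b, block {S0,S1,S3,S4,S5,S6,S7} splits into {S3,S4,S5,S6,S7} and {S0,S1}.
Refine {S3,S4,S5,S6,S7} on symbol a: members go to different blocks, giving {S3,S4,S5,S7} and {S6}.
Refine {S3,S4,S5,S7} on symbol b: members go to different blocks, giving {S3,S4} and {S5,S7}.
On input b, block {S3,S4} splits into {S3} and {S4}.
Split {S0,S1} by δ(·,a) → {S0} and {S1}.
Split {S5,S7} by δ(·,a) → {S5} and {S7}.
Stable partition: {S2} | {S3} | {S0} | {S6} | {S5} | {S4} | {S1} | {S7} — 8 equivalence classes.

8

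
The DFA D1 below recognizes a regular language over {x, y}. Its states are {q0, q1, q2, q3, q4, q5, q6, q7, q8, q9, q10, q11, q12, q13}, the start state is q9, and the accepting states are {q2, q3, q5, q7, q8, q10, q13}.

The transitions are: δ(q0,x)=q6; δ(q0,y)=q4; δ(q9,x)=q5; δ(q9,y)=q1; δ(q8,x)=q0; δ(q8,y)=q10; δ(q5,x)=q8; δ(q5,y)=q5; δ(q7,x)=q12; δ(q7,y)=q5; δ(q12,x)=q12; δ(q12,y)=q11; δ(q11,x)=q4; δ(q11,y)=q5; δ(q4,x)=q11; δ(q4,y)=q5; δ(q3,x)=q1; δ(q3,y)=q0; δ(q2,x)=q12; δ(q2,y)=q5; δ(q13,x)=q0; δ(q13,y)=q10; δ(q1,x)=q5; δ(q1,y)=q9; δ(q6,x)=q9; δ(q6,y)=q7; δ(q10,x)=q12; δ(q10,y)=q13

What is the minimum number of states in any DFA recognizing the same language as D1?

9

Reachable states from the start: {q0,q1,q4,q5,q6,q7,q8,q9,q10,q11,q12,q13}. Unreachable: {q2,q3} — drop them.
P0 = {q5,q7,q8,q10,q13} | {q0,q1,q4,q6,q9,q11,q12}.
Split {q5,q7,q8,q10,q13} by δ(·,x) → {q7,q8,q10,q13} and {q5}.
Split {q7,q8,q10,q13} by δ(·,y) → {q8,q10,q13} and {q7}.
Refine {q0,q1,q4,q6,q9,q11,q12} on symbol x: members go to different blocks, giving {q0,q4,q6,q11,q12} and {q1,q9}.
Split {q0,q4,q6,q11,q12} by δ(·,x) → {q0,q4,q11,q12} and {q6}.
Refine {q0,q4,q11,q12} on symbol x: members go to different blocks, giving {q4,q11,q12} and {q0}.
Split {q8,q10,q13} by δ(·,x) → {q8,q13} and {q10}.
Split {q4,q11,q12} by δ(·,y) → {q4,q11} and {q12}.
The partition is now stable with 9 blocks: {q8,q13} | {q4,q11} | {q5} | {q7} | {q1,q9} | {q6} | {q0} | {q10} | {q12}.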